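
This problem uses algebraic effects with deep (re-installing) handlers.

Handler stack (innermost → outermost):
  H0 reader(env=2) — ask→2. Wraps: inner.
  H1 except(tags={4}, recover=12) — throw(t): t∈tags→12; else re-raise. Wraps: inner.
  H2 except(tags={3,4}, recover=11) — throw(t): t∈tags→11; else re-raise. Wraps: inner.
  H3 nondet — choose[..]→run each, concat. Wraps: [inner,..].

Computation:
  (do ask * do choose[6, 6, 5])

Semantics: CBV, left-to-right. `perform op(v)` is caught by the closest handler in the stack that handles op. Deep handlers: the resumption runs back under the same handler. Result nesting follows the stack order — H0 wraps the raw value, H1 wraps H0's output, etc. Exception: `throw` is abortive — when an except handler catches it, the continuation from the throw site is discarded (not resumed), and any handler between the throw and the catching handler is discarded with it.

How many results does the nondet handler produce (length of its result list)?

Answer: 3

Working:
ask @ H0 ⇒ 2
choose[6, 6, 5] @ H3
  branch[0] choose=6:
    H0 returns 12
    H1 returns 12
    H2 returns 12
    H3 returns [12]
  branch[1] choose=6:
    H0 returns 12
    H1 returns 12
    H2 returns 12
    H3 returns [12]
  branch[2] choose=5:
    H0 returns 10
    H1 returns 10
    H2 returns 10
    H3 returns [10]
= [12, 12, 10]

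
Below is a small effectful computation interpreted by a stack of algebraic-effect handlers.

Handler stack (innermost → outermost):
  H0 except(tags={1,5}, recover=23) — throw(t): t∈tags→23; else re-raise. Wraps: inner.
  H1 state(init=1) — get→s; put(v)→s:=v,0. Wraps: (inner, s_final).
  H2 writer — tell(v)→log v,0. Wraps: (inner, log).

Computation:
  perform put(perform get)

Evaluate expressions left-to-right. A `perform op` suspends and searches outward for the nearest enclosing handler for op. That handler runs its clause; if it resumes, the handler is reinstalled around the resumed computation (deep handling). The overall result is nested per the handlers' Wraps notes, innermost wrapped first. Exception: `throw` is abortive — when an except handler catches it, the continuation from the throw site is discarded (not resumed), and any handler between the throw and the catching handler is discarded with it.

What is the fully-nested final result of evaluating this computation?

Step-by-step:
get @ H1 ⇒ 1
put(1) @ H1 ⇒ s:=1
H0 returns 0
H1 returns (0, 1)
H2 returns ((0, 1), ())
= ((0, 1), ())

Answer: ((0, 1), ())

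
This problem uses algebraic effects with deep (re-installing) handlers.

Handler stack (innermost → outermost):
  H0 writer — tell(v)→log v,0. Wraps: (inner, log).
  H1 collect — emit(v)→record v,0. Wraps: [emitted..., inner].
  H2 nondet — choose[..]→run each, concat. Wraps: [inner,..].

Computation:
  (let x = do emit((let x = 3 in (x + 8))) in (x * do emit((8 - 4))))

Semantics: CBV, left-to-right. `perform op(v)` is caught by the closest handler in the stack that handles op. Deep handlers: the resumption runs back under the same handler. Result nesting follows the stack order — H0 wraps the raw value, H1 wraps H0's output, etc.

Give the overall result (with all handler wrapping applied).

Answer: [[11, 4, (0, ())]]

Step-by-step:
emit(11) @ H1 ⇒ out+=11
emit(4) @ H1 ⇒ out+=4
H0 returns (0, ())
H1 returns [11, 4, (0, ())]
H2 returns [[11, 4, (0, ())]]
= [[11, 4, (0, ())]]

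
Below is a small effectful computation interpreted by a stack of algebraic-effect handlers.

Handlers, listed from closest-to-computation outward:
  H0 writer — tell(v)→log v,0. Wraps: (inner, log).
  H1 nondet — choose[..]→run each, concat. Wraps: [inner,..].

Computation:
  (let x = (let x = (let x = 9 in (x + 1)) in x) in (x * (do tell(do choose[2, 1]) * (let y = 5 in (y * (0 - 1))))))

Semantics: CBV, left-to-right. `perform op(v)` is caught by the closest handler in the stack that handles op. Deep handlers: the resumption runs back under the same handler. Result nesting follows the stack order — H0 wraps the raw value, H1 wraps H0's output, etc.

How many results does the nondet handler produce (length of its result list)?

Evaluation trace:
choose[2, 1] @ H1
  branch[0] choose=2:
    tell(2) @ H0 ⇒ log+=2
    H0 returns (0, (2))
    H1 returns [(0, (2))]
  branch[1] choose=1:
    tell(1) @ H0 ⇒ log+=1
    H0 returns (0, (1))
    H1 returns [(0, (1))]
= [(0, (2)), (0, (1))]

Answer: 2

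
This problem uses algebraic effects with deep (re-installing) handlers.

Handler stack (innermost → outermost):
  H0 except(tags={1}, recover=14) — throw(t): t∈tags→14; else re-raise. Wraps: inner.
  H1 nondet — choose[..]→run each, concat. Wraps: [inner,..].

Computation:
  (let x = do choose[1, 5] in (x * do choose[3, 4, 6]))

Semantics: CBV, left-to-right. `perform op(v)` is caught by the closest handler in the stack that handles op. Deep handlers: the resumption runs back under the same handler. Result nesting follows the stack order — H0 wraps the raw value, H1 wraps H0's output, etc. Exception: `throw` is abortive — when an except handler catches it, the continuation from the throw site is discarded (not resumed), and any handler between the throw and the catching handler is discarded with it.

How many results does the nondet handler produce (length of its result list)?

Evaluation trace:
choose[1, 5] @ H1
  branch[0] choose=1:
    choose[3, 4, 6] @ H1
      branch[0] choose=3:
        H0 returns 3
        H1 returns [3]
      branch[1] choose=4:
        H0 returns 4
        H1 returns [4]
      branch[2] choose=6:
        H0 returns 6
        H1 returns [6]
  branch[1] choose=5:
    choose[3, 4, 6] @ H1
      branch[0] choose=3:
        H0 returns 15
        H1 returns [15]
      branch[1] choose=4:
        H0 returns 20
        H1 returns [20]
      branch[2] choose=6:
        H0 returns 30
        H1 returns [30]
= [3, 4, 6, 15, 20, 30]

Answer: 6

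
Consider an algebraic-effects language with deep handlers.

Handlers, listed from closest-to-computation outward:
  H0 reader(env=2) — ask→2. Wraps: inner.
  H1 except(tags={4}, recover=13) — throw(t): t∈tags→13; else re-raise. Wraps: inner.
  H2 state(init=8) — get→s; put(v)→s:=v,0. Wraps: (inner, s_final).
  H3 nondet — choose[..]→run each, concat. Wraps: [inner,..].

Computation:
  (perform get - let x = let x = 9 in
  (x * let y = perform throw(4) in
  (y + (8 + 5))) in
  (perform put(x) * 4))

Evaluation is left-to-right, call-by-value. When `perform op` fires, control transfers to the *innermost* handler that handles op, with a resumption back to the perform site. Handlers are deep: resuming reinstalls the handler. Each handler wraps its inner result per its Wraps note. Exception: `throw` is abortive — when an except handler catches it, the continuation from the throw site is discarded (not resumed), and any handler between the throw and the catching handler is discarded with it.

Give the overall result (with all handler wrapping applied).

Answer: [(13, 8)]

Step-by-step:
get @ H2 ⇒ 8
throw(4) @ H1 caught ⇒ 13
H2 returns (13, 8)
H3 returns [(13, 8)]
= [(13, 8)]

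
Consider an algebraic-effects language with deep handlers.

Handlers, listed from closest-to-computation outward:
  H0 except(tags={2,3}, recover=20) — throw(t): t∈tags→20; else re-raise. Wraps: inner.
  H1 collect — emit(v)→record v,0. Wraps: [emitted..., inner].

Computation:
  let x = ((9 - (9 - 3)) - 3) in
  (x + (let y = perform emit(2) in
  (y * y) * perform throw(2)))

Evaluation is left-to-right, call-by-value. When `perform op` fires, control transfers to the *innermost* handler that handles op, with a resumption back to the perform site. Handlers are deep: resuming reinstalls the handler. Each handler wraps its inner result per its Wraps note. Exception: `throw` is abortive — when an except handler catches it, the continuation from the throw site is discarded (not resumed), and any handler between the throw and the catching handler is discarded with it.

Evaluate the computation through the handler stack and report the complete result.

Step-by-step:
emit(2) @ H1 ⇒ out+=2
throw(2) @ H0 caught ⇒ 20
H1 returns [2, 20]
= [2, 20]

Answer: [2, 20]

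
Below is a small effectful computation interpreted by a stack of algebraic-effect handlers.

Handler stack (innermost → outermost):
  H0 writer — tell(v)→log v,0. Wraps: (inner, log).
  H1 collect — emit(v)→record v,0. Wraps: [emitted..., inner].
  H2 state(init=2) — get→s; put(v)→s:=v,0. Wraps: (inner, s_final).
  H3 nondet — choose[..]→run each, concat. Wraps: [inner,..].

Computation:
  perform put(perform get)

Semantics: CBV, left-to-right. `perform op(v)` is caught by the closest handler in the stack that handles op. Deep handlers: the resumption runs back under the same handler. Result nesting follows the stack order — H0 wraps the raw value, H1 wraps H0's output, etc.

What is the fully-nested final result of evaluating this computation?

Answer: [([(0, ())], 2)]

Evaluation trace:
get @ H2 ⇒ 2
put(2) @ H2 ⇒ s:=2
H0 returns (0, ())
H1 returns [(0, ())]
H2 returns ([(0, ())], 2)
H3 returns [([(0, ())], 2)]
= [([(0, ())], 2)]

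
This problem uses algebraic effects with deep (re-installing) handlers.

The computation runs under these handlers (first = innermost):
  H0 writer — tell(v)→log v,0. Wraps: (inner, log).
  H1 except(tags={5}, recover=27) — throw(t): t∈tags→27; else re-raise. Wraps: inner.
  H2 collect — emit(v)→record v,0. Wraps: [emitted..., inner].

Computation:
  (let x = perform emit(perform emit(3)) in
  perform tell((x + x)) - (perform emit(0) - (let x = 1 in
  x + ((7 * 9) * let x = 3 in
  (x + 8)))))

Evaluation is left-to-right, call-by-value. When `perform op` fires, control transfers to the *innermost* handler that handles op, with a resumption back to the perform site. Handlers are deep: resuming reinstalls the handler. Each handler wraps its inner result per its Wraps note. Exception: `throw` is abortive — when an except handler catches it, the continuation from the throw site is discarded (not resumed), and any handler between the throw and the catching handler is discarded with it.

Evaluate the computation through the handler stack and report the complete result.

Working:
emit(3) @ H2 ⇒ out+=3
emit(0) @ H2 ⇒ out+=0
tell(0) @ H0 ⇒ log+=0
emit(0) @ H2 ⇒ out+=0
H0 returns (694, (0))
H1 returns (694, (0))
H2 returns [3, 0, 0, (694, (0))]
= [3, 0, 0, (694, (0))]

Answer: [3, 0, 0, (694, (0))]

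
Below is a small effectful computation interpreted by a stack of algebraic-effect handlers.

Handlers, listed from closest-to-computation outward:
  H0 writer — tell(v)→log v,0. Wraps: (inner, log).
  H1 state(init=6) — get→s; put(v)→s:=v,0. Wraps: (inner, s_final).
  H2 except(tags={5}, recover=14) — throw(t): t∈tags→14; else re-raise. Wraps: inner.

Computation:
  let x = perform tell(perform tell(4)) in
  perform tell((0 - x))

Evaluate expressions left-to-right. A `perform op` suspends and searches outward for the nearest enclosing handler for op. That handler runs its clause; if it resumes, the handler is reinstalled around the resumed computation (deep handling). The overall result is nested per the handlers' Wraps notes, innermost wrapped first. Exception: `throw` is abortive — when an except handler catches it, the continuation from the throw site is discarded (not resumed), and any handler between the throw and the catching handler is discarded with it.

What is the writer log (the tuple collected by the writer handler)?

Answer: (4, 0, 0)

Working:
tell(4) @ H0 ⇒ log+=4
tell(0) @ H0 ⇒ log+=0
tell(0) @ H0 ⇒ log+=0
H0 returns (0, (4, 0, 0))
H1 returns ((0, (4, 0, 0)), 6)
H2 returns ((0, (4, 0, 0)), 6)
= ((0, (4, 0, 0)), 6)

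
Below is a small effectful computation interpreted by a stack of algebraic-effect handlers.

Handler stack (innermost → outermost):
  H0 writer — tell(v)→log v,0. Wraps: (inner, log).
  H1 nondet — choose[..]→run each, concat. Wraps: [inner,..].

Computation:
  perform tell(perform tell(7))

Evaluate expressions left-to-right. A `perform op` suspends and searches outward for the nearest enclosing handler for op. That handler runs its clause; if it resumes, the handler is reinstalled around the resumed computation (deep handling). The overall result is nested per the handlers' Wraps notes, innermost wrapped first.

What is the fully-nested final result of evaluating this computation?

Step-by-step:
tell(7) @ H0 ⇒ log+=7
tell(0) @ H0 ⇒ log+=0
H0 returns (0, (7, 0))
H1 returns [(0, (7, 0))]
= [(0, (7, 0))]

Answer: [(0, (7, 0))]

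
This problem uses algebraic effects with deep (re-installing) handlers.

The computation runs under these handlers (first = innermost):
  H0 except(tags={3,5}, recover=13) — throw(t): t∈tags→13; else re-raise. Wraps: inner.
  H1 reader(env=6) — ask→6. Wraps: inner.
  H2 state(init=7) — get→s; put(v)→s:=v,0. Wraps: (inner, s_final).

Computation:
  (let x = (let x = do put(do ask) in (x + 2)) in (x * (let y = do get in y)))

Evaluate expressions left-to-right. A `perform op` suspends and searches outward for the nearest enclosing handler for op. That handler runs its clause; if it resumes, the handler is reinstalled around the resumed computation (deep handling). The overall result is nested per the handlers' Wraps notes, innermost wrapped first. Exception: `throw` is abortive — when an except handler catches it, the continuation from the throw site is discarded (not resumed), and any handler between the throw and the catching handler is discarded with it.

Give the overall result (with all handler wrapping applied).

Working:
ask @ H1 ⇒ 6
put(6) @ H2 ⇒ s:=6
get @ H2 ⇒ 6
H0 returns 12
H1 returns 12
H2 returns (12, 6)
= (12, 6)

Answer: (12, 6)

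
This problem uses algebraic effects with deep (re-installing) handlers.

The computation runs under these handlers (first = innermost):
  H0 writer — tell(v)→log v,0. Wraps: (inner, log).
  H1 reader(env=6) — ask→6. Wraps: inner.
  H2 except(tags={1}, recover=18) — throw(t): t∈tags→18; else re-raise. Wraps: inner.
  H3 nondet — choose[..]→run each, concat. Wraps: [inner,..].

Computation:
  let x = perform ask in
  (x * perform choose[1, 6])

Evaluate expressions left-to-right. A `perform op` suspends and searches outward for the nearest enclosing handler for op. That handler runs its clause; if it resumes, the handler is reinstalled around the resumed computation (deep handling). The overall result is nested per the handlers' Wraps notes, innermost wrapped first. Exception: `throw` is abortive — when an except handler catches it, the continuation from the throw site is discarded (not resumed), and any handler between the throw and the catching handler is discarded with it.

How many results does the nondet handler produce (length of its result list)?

Answer: 2

Working:
ask @ H1 ⇒ 6
choose[1, 6] @ H3
  branch[0] choose=1:
    H0 returns (6, ())
    H1 returns (6, ())
    H2 returns (6, ())
    H3 returns [(6, ())]
  branch[1] choose=6:
    H0 returns (36, ())
    H1 returns (36, ())
    H2 returns (36, ())
    H3 returns [(36, ())]
= [(6, ()), (36, ())]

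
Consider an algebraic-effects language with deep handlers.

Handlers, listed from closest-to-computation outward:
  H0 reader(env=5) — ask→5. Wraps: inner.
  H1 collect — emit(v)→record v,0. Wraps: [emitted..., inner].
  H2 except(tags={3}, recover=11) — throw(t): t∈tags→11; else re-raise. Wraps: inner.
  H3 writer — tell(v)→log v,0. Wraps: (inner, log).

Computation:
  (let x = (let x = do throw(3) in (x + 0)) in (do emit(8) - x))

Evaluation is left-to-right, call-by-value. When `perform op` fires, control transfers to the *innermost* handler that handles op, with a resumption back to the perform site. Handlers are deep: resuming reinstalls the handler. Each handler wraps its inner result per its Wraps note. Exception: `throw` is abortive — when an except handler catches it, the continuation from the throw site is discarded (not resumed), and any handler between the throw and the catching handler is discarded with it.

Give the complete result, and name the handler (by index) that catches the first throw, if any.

Evaluation trace:
throw(3) @ H2 caught ⇒ 11
H3 returns (11, ())
= (11, ())

Answer: (11, ()) ; first throw caught by: H2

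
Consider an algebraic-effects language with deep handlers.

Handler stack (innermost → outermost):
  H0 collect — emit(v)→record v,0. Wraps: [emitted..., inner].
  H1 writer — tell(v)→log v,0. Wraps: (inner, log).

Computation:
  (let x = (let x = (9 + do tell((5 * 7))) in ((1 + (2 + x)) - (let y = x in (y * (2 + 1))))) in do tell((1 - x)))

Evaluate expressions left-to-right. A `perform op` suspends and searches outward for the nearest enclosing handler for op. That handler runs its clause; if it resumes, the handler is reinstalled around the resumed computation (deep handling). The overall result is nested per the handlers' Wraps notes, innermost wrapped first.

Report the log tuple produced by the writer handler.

Answer: (35, 16)

Step-by-step:
tell(35) @ H1 ⇒ log+=35
tell(16) @ H1 ⇒ log+=16
H0 returns [0]
H1 returns ([0], (35, 16))
= ([0], (35, 16))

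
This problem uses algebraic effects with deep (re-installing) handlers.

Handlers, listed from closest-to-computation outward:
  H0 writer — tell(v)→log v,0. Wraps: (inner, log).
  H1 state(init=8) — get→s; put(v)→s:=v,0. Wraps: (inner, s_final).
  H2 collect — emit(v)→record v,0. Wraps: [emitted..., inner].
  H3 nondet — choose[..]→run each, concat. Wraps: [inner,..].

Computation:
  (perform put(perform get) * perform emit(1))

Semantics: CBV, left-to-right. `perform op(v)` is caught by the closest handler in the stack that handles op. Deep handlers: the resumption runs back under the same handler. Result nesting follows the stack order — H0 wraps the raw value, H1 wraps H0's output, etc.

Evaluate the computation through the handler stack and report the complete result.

Answer: [[1, ((0, ()), 8)]]

Step-by-step:
get @ H1 ⇒ 8
put(8) @ H1 ⇒ s:=8
emit(1) @ H2 ⇒ out+=1
H0 returns (0, ())
H1 returns ((0, ()), 8)
H2 returns [1, ((0, ()), 8)]
H3 returns [[1, ((0, ()), 8)]]
= [[1, ((0, ()), 8)]]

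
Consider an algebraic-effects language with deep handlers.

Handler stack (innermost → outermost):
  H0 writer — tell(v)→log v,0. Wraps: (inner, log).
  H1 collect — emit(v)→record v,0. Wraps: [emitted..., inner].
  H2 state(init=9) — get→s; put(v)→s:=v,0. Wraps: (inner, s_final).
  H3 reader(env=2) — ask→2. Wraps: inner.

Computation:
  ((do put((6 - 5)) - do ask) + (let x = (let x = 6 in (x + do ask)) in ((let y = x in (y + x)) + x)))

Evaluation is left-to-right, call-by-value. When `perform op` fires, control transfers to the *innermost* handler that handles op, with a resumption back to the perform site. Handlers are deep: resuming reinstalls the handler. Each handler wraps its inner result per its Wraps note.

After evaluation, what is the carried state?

Answer: 1

Working:
put(1) @ H2 ⇒ s:=1
ask @ H3 ⇒ 2
ask @ H3 ⇒ 2
H0 returns (22, ())
H1 returns [(22, ())]
H2 returns ([(22, ())], 1)
H3 returns ([(22, ())], 1)
= ([(22, ())], 1)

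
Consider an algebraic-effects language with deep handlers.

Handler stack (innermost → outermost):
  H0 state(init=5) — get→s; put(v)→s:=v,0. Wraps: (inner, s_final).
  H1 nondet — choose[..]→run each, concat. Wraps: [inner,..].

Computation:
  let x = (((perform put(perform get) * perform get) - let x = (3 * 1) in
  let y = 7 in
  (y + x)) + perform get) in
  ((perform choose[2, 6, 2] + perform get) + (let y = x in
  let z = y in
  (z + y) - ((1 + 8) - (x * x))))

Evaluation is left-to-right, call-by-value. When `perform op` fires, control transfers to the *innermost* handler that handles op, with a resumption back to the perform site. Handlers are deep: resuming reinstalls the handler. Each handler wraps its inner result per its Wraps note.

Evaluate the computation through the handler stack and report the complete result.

Working:
get @ H0 ⇒ 5
put(5) @ H0 ⇒ s:=5
get @ H0 ⇒ 5
get @ H0 ⇒ 5
choose[2, 6, 2] @ H1
  branch[0] choose=2:
    get @ H0 ⇒ 5
    H0 returns (13, 5)
    H1 returns [(13, 5)]
  branch[1] choose=6:
    get @ H0 ⇒ 5
    H0 returns (17, 5)
    H1 returns [(17, 5)]
  branch[2] choose=2:
    get @ H0 ⇒ 5
    H0 returns (13, 5)
    H1 returns [(13, 5)]
= [(13, 5), (17, 5), (13, 5)]

Answer: [(13, 5), (17, 5), (13, 5)]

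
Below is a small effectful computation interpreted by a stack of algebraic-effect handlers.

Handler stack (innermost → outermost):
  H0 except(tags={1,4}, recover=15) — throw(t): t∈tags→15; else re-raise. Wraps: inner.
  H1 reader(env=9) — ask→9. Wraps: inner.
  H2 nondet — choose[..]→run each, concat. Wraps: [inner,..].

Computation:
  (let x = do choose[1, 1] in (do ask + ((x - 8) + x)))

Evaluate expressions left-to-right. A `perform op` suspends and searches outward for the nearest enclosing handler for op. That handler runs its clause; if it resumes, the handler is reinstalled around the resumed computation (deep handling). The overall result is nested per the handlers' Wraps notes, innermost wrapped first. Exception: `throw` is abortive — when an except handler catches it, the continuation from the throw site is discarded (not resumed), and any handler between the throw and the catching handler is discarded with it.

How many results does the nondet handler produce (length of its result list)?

Answer: 2

Step-by-step:
choose[1, 1] @ H2
  branch[0] choose=1:
    ask @ H1 ⇒ 9
    H0 returns 3
    H1 returns 3
    H2 returns [3]
  branch[1] choose=1:
    ask @ H1 ⇒ 9
    H0 returns 3
    H1 returns 3
    H2 returns [3]
= [3, 3]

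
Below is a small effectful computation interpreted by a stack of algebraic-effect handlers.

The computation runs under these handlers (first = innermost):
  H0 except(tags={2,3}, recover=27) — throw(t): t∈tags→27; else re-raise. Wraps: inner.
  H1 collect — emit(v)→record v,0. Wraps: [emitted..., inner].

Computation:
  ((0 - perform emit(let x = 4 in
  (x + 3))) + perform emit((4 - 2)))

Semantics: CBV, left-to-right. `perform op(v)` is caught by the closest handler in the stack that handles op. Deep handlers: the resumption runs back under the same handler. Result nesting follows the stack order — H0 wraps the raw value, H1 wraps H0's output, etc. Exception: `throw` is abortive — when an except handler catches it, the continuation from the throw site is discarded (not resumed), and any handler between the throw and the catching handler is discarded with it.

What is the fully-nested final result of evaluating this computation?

Evaluation trace:
emit(7) @ H1 ⇒ out+=7
emit(2) @ H1 ⇒ out+=2
H0 returns 0
H1 returns [7, 2, 0]
= [7, 2, 0]

Answer: [7, 2, 0]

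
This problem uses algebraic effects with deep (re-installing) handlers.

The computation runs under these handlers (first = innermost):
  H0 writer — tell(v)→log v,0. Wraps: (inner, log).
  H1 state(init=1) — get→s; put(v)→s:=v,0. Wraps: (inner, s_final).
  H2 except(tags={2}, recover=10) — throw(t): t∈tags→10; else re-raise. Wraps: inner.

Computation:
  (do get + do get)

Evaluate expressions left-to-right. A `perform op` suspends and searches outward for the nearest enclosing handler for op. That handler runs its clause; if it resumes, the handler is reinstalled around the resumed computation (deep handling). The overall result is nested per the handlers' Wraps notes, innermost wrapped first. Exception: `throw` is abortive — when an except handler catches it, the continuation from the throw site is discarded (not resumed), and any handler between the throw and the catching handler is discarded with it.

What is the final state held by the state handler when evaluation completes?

Working:
get @ H1 ⇒ 1
get @ H1 ⇒ 1
H0 returns (2, ())
H1 returns ((2, ()), 1)
H2 returns ((2, ()), 1)
= ((2, ()), 1)

Answer: 1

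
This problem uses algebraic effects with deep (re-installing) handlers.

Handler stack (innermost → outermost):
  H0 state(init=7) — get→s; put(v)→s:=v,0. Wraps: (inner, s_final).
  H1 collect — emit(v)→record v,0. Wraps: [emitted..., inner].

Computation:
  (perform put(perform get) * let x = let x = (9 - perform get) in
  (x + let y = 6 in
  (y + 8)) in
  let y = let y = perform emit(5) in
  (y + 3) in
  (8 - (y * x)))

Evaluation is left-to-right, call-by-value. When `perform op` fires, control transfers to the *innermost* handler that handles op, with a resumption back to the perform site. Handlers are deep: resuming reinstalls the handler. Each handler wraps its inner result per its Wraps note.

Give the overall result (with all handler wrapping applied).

Answer: [5, (0, 7)]

Working:
get @ H0 ⇒ 7
put(7) @ H0 ⇒ s:=7
get @ H0 ⇒ 7
emit(5) @ H1 ⇒ out+=5
H0 returns (0, 7)
H1 returns [5, (0, 7)]
= [5, (0, 7)]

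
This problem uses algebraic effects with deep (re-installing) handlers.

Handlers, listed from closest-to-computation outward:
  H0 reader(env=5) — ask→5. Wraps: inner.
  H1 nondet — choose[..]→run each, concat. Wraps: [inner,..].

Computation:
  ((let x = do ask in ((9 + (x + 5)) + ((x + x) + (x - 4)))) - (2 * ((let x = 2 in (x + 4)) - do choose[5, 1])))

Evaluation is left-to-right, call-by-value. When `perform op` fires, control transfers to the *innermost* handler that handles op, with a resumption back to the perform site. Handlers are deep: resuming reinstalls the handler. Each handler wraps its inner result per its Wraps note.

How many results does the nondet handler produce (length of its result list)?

Answer: 2

Evaluation trace:
ask @ H0 ⇒ 5
choose[5, 1] @ H1
  branch[0] choose=5:
    H0 returns 28
    H1 returns [28]
  branch[1] choose=1:
    H0 returns 20
    H1 returns [20]
= [28, 20]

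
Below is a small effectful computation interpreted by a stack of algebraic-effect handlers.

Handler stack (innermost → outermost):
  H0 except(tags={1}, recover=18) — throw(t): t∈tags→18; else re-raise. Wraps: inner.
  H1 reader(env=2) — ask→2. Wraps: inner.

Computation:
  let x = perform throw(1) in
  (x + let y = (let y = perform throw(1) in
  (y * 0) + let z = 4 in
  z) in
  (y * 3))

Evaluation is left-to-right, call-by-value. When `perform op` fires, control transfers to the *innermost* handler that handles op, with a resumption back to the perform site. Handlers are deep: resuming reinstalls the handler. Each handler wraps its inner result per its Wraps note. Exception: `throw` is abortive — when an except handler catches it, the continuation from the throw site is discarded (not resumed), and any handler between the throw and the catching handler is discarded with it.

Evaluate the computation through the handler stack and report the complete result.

Step-by-step:
throw(1) @ H0 caught ⇒ 18
H1 returns 18
= 18

Answer: 18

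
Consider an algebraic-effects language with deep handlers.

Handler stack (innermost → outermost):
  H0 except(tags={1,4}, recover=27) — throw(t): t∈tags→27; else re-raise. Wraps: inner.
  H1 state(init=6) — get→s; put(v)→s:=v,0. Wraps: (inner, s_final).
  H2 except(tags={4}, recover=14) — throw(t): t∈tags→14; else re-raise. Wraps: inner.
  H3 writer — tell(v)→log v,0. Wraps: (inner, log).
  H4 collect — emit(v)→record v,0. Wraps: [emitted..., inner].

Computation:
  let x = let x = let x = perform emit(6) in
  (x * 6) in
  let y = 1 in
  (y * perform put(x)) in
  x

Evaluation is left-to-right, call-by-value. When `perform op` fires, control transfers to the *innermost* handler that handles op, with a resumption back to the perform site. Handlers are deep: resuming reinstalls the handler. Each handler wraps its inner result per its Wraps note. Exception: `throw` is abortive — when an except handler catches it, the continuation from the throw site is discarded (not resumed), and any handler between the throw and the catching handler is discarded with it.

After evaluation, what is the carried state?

Answer: 0

Evaluation trace:
emit(6) @ H4 ⇒ out+=6
put(0) @ H1 ⇒ s:=0
H0 returns 0
H1 returns (0, 0)
H2 returns (0, 0)
H3 returns ((0, 0), ())
H4 returns [6, ((0, 0), ())]
= [6, ((0, 0), ())]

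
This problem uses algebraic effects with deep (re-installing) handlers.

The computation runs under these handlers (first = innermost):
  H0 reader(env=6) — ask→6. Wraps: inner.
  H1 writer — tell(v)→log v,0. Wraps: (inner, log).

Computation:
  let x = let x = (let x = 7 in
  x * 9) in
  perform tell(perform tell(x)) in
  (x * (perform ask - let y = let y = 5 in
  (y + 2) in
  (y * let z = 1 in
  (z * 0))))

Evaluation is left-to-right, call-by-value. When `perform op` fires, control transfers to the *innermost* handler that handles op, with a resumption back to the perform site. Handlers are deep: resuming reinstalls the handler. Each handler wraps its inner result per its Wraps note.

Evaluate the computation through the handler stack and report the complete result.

Answer: (0, (63, 0))

Evaluation trace:
tell(63) @ H1 ⇒ log+=63
tell(0) @ H1 ⇒ log+=0
ask @ H0 ⇒ 6
H0 returns 0
H1 returns (0, (63, 0))
= (0, (63, 0))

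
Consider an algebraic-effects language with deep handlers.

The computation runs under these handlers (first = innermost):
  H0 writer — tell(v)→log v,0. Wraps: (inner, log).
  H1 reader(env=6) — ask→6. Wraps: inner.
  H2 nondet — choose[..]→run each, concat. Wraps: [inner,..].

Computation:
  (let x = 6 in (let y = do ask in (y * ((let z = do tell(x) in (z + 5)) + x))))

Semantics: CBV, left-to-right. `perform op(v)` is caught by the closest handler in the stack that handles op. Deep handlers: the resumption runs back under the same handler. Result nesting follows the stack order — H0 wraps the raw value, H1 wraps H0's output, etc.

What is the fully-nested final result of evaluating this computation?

Working:
ask @ H1 ⇒ 6
tell(6) @ H0 ⇒ log+=6
H0 returns (66, (6))
H1 returns (66, (6))
H2 returns [(66, (6))]
= [(66, (6))]

Answer: [(66, (6))]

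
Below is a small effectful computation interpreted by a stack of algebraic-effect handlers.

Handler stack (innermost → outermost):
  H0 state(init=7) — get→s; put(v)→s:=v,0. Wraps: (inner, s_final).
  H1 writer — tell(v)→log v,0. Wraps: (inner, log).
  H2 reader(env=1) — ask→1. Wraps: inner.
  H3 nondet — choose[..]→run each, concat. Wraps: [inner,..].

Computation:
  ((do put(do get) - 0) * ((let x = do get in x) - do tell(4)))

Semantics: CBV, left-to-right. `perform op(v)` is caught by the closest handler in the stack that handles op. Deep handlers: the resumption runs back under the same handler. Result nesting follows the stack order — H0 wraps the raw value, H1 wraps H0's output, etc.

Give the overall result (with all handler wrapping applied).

Answer: [((0, 7), (4))]

Evaluation trace:
get @ H0 ⇒ 7
put(7) @ H0 ⇒ s:=7
get @ H0 ⇒ 7
tell(4) @ H1 ⇒ log+=4
H0 returns (0, 7)
H1 returns ((0, 7), (4))
H2 returns ((0, 7), (4))
H3 returns [((0, 7), (4))]
= [((0, 7), (4))]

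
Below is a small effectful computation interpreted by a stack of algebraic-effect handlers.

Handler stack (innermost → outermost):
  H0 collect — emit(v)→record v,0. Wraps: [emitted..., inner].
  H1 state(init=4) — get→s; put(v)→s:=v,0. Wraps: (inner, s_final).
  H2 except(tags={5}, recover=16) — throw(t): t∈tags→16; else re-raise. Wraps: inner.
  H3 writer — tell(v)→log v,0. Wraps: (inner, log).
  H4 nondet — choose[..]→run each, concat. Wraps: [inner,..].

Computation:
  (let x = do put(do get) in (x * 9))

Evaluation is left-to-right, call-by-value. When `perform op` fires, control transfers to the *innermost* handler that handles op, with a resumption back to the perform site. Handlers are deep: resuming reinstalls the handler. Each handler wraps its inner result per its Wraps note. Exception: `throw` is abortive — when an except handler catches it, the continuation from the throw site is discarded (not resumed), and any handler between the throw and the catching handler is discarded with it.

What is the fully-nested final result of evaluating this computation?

Evaluation trace:
get @ H1 ⇒ 4
put(4) @ H1 ⇒ s:=4
H0 returns [0]
H1 returns ([0], 4)
H2 returns ([0], 4)
H3 returns (([0], 4), ())
H4 returns [(([0], 4), ())]
= [(([0], 4), ())]

Answer: [(([0], 4), ())]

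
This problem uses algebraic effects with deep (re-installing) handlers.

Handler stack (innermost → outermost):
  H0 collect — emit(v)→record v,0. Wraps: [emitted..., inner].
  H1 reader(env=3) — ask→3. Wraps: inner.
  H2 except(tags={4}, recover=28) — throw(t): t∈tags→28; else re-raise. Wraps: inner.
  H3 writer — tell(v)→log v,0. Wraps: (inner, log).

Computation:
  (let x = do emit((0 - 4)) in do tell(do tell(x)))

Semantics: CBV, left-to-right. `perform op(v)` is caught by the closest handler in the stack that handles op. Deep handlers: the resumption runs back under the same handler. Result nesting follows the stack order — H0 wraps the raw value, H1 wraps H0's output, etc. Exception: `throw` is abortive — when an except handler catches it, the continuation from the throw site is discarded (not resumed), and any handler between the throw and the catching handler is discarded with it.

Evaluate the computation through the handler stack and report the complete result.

Answer: ([-4, 0], (0, 0))

Evaluation trace:
emit(-4) @ H0 ⇒ out+=-4
tell(0) @ H3 ⇒ log+=0
tell(0) @ H3 ⇒ log+=0
H0 returns [-4, 0]
H1 returns [-4, 0]
H2 returns [-4, 0]
H3 returns ([-4, 0], (0, 0))
= ([-4, 0], (0, 0))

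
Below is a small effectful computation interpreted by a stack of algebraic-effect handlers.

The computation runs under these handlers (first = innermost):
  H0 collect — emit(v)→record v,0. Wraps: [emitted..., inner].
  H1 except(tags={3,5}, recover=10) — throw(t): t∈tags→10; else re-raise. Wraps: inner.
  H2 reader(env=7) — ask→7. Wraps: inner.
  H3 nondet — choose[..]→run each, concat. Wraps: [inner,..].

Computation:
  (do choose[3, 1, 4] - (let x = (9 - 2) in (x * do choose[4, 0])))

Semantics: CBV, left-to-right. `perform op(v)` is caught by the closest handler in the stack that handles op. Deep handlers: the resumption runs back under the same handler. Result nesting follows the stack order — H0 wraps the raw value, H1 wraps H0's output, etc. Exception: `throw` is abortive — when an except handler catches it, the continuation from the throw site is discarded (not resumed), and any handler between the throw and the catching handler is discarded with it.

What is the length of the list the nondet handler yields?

Answer: 6

Evaluation trace:
choose[3, 1, 4] @ H3
  branch[0] choose=3:
    choose[4, 0] @ H3
      branch[0] choose=4:
        H0 returns [-25]
        H1 returns [-25]
        H2 returns [-25]
        H3 returns [[-25]]
      branch[1] choose=0:
        H0 returns [3]
        H1 returns [3]
        H2 returns [3]
        H3 returns [[3]]
  branch[1] choose=1:
    choose[4, 0] @ H3
      branch[0] choose=4:
        H0 returns [-27]
        H1 returns [-27]
        H2 returns [-27]
        H3 returns [[-27]]
      branch[1] choose=0:
        H0 returns [1]
        H1 returns [1]
        H2 returns [1]
        H3 returns [[1]]
  branch[2] choose=4:
    choose[4, 0] @ H3
      branch[0] choose=4:
        H0 returns [-24]
        H1 returns [-24]
        H2 returns [-24]
        H3 returns [[-24]]
      branch[1] choose=0:
        H0 returns [4]
        H1 returns [4]
        H2 returns [4]
        H3 returns [[4]]
= [[-25], [3], [-27], [1], [-24], [4]]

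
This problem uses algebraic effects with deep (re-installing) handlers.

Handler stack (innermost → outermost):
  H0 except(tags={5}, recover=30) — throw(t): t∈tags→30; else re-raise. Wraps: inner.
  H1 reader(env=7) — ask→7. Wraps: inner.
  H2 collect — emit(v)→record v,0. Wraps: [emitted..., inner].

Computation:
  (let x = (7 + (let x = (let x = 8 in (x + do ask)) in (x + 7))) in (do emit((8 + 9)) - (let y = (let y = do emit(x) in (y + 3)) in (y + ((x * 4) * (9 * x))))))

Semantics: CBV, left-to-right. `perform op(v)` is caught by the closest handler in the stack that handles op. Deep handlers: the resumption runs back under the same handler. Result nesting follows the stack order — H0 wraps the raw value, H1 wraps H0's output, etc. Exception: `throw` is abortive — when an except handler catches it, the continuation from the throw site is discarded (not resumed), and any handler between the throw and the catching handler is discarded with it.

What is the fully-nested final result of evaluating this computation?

Answer: [17, 29, -30279]

Evaluation trace:
ask @ H1 ⇒ 7
emit(17) @ H2 ⇒ out+=17
emit(29) @ H2 ⇒ out+=29
H0 returns -30279
H1 returns -30279
H2 returns [17, 29, -30279]
= [17, 29, -30279]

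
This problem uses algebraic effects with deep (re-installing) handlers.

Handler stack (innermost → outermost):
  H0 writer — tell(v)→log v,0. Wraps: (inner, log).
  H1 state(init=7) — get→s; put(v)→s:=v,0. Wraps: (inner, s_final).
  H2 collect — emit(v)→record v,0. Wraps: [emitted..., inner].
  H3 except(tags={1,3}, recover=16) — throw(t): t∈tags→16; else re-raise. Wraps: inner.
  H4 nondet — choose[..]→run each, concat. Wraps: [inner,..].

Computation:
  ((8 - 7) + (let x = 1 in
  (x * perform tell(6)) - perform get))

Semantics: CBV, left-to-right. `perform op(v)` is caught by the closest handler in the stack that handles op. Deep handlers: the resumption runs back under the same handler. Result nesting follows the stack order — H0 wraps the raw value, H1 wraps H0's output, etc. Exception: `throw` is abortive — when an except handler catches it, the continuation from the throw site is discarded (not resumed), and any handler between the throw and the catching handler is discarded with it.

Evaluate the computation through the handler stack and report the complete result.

Answer: [[((-6, (6)), 7)]]

Working:
tell(6) @ H0 ⇒ log+=6
get @ H1 ⇒ 7
H0 returns (-6, (6))
H1 returns ((-6, (6)), 7)
H2 returns [((-6, (6)), 7)]
H3 returns [((-6, (6)), 7)]
H4 returns [[((-6, (6)), 7)]]
= [[((-6, (6)), 7)]]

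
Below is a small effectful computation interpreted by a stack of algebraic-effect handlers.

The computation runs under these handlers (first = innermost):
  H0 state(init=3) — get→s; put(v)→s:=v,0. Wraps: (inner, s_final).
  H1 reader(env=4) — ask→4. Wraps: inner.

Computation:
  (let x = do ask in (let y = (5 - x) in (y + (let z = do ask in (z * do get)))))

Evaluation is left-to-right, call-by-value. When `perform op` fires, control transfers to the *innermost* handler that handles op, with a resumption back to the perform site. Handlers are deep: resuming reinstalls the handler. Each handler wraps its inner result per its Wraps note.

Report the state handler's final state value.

Working:
ask @ H1 ⇒ 4
ask @ H1 ⇒ 4
get @ H0 ⇒ 3
H0 returns (13, 3)
H1 returns (13, 3)
= (13, 3)

Answer: 3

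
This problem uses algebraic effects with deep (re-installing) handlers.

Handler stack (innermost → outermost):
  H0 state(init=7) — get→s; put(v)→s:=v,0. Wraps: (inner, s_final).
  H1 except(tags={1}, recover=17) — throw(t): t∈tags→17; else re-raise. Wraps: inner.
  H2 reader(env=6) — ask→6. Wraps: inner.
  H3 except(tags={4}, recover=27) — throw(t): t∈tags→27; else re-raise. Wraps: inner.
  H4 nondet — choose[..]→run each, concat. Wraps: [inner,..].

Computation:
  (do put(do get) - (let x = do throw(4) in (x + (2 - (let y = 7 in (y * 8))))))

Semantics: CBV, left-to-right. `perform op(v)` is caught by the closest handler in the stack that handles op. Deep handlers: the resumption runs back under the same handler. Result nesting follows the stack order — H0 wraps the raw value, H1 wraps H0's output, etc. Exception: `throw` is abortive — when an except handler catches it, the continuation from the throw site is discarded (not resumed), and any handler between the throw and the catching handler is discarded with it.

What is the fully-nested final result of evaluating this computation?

Answer: [27]

Step-by-step:
get @ H0 ⇒ 7
put(7) @ H0 ⇒ s:=7
throw(4) @ H1 re-raised
throw(4) @ H3 caught ⇒ 27
H4 returns [27]
= [27]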